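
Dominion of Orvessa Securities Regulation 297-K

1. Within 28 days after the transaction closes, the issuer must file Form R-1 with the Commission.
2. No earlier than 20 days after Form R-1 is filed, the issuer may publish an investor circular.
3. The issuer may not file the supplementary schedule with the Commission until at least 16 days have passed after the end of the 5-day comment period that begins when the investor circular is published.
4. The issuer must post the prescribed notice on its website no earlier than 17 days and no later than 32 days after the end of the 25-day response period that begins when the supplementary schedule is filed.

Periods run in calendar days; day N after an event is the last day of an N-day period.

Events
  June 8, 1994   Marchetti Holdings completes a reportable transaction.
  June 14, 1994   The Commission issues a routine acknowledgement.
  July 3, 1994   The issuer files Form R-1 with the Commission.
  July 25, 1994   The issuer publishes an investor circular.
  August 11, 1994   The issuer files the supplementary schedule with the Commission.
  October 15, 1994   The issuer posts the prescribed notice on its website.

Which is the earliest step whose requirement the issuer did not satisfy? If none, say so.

Step 3

Step 1: 28 days after June 8, 1994 (when the transaction closes) is July 6, 1994; completed July 3, 1994, before the deadline.
Step 2: the earliest permitted date is 20 days after July 3, 1994 (when Form R-1 is filed), i.e. July 23, 1994; July 25, 1994 is on or after that date.
Step 3: the earliest permitted date is 16 days after July 30, 1994 (end of the 5-day comment period, which began when the investor circular is published on July 25, 1994), i.e. August 15, 1994; acted on August 11, 1994, 4 days prematurely.
The analysis stops there.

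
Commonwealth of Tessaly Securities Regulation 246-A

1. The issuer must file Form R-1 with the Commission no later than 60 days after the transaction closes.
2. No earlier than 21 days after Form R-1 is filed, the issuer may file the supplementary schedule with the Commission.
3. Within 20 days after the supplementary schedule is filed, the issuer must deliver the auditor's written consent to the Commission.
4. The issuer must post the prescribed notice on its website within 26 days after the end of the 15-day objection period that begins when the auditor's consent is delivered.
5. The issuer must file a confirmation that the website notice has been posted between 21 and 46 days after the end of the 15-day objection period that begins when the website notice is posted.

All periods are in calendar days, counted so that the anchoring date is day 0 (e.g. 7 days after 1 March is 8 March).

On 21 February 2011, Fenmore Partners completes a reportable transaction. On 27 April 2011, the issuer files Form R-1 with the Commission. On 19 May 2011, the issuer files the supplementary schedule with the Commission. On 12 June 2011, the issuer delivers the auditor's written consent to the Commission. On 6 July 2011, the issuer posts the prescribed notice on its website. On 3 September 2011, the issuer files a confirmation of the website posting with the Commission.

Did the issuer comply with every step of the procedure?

No

Step 1: 60 days after 21 February 2011 (when the transaction closes) is 22 April 2011; 27 April 2011 misses that deadline by 5 days.
The procedure was therefore not followed at step 1.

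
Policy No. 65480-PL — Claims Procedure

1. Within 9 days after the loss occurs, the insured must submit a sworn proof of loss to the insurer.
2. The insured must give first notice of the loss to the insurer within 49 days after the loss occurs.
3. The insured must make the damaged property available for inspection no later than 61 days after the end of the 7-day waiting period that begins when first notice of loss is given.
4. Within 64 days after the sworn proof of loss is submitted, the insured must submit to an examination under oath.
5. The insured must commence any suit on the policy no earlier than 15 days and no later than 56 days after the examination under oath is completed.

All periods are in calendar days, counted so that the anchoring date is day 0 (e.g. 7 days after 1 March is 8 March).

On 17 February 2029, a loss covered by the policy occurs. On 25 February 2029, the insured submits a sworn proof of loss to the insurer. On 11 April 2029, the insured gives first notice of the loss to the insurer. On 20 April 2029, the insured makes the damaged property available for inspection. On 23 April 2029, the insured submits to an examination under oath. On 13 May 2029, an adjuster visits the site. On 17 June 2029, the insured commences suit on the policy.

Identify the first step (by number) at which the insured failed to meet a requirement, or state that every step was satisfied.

Step 1 — counting 9 days from 17 February 2029 (when the loss occurs) gives a deadline of 26 February 2029; completed 25 February 2029, before the deadline.
Step 2 — counting 49 days from 17 February 2029 (when the loss occurs) gives a deadline of 7 April 2029; not done until 11 April 2029, 4 days after the deadline.

Step 2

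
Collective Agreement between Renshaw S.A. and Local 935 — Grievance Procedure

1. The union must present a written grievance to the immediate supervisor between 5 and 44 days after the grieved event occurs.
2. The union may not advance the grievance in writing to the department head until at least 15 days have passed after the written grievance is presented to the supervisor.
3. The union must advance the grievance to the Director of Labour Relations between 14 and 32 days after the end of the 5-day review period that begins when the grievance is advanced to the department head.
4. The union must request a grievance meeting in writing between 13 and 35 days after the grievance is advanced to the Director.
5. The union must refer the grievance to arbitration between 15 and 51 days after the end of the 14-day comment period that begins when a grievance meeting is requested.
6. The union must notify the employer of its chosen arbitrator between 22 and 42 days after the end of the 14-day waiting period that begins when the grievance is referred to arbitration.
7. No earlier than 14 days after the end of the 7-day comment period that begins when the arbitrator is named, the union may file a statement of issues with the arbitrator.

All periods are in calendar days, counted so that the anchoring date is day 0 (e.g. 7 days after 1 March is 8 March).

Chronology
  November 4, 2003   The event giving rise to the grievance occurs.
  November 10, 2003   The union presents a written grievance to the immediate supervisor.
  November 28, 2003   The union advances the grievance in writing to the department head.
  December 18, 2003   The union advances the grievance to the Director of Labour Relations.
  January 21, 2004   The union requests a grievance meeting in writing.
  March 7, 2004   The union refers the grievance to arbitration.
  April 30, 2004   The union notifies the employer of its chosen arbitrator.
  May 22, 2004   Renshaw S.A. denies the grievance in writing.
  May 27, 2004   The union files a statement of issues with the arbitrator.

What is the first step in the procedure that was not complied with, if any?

Step 1: the window is 5–44 days after November 4, 2003 (when the grieved event occurs), so November 9, 2003 through December 18, 2003; done November 10, 2003, which is between those dates.
Step 2: the earliest permitted date is 15 days after November 10, 2003 (when the written grievance is presented to the supervisor), i.e. November 25, 2003; November 28, 2003 is on or after that date.
Step 3: the window is 14–32 days after December 3, 2003 (end of the 5-day review period, which began when the grievance is advanced to the department head on November 28, 2003), so December 17, 2003 through January 4, 2004; December 18, 2003 falls inside that range.
Step 4: the window is 13–35 days after December 18, 2003 (when the grievance is advanced to the Director), so December 31, 2003 through January 22, 2004; January 21, 2004 falls inside that range.
Step 5: the window is 15–51 days after February 4, 2004 (end of the 14-day comment period, which began when a grievance meeting is requested on January 21, 2004), so February 19, 2004 through March 26, 2004; March 7, 2004 falls inside that range.
Step 6: the window is 22–42 days after March 21, 2004 (end of the 14-day waiting period, which began when the grievance is referred to arbitration on March 7, 2004), so April 12, 2004 through May 2, 2004; done April 30, 2004 — within the window.
Step 7: the earliest permitted date is 14 days after May 7, 2004 (end of the 7-day comment period, which began when the arbitrator is named on April 30, 2004), i.e. May 21, 2004; done May 27, 2004, after the minimum wait.

None — every step was satisfied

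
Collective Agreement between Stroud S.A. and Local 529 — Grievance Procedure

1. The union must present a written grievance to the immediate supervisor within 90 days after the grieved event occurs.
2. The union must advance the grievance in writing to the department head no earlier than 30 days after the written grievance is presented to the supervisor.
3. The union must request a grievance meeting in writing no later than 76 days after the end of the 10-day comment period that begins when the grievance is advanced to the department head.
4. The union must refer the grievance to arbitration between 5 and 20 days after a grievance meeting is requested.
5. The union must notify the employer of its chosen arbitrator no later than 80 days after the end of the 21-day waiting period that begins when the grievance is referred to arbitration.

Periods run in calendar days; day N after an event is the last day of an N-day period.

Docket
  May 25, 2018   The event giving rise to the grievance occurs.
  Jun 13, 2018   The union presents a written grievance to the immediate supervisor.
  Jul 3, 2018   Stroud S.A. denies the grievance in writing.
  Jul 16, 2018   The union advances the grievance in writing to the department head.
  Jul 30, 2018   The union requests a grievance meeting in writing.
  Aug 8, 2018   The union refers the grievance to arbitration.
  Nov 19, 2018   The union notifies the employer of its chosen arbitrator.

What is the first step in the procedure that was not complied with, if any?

(1) due by May 25, 2018 + 90 days = Aug 23, 2018; done Jun 13, 2018 — timely.
(2) permitted from Jun 13, 2018 + 30 days = Jul 13, 2018 onward; Jul 16, 2018 is on or after that date.
(3) due by Jul 26, 2018 + 76 days = Oct 10, 2018; done Jul 30, 2018 — timely.
(4) the permitted window runs from Jul 30, 2018 + 5 = Aug 4, 2018 to Jul 30, 2018 + 20 = Aug 19, 2018; Aug 8, 2018 falls inside that range.
(5) due by Aug 29, 2018 + 80 days = Nov 17, 2018; not done until Nov 19, 2018, 2 days after the deadline.
No need to go further; step 5 was not satisfied.

Step 5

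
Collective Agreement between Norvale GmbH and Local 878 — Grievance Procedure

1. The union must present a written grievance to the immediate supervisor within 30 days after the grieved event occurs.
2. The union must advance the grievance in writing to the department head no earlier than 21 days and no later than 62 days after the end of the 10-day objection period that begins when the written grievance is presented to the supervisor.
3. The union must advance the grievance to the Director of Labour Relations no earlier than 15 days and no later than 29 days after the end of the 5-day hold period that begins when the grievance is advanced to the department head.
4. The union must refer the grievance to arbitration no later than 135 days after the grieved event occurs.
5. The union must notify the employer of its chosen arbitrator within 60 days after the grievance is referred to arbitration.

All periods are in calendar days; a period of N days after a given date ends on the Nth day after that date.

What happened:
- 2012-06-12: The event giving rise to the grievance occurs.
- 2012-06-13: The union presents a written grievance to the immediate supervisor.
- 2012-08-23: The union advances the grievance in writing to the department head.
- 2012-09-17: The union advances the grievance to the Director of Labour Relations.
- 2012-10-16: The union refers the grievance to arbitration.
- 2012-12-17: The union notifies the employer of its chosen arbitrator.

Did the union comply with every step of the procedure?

No

(1) due by 2012-06-12 + 30 days = 2012-07-12; done 2012-06-13 — timely.
(2) the permitted window runs from 2012-06-23 + 21 = 2012-07-14 to 2012-06-23 + 62 = 2012-08-24; 2012-08-23 falls inside that range.
(3) the permitted window runs from 2012-08-28 + 15 = 2012-09-12 to 2012-08-28 + 29 = 2012-09-26; done 2012-09-17, which is between those dates.
(4) due by 2012-06-12 + 135 days = 2012-10-25; completed 2012-10-16, before the deadline.
(5) due by 2012-10-16 + 60 days = 2012-12-15; 2012-12-17 misses that deadline by 2 days.
The procedure was therefore not followed at step 5.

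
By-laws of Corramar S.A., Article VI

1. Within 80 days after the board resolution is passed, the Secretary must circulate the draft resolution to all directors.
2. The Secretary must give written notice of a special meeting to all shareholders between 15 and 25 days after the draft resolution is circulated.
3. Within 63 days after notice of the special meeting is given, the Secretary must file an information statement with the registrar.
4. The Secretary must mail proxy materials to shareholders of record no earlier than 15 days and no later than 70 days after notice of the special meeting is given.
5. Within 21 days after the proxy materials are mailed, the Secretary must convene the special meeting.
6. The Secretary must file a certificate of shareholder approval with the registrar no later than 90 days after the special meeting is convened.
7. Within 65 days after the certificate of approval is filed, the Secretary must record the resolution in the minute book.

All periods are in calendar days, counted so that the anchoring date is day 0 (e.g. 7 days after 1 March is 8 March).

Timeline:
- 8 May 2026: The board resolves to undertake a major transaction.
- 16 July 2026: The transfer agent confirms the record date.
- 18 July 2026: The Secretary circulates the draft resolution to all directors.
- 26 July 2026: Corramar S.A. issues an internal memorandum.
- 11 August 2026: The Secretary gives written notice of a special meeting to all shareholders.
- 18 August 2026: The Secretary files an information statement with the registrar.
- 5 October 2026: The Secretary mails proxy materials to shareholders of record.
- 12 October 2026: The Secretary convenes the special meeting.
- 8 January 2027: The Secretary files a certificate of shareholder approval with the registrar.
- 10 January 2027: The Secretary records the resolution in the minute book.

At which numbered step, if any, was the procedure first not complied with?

Step 1 — counting 80 days from 8 May 2026 (when the board resolution is passed) gives a deadline of 27 July 2026; completed 18 July 2026, before the deadline.
Step 2 — 15 and 25 days from 18 July 2026 (when the draft resolution is circulated) are 2 August 2026 and 12 August 2026 respectively; done 11 August 2026, which is between those dates.
Step 3 — counting 63 days from 11 August 2026 (when notice of the special meeting is given) gives a deadline of 13 October 2026; completed 18 August 2026, before the deadline.
Step 4 — 15 and 70 days from 11 August 2026 (when notice of the special meeting is given) are 26 August 2026 and 20 October 2026 respectively; 5 October 2026 falls inside that range.
Step 5 — counting 21 days from 5 October 2026 (when the proxy materials are mailed) gives a deadline of 26 October 2026; 12 October 2026 is within that limit.
Step 6 — counting 90 days from 12 October 2026 (when the special meeting is convened) gives a deadline of 10 January 2027; done 8 January 2027 — timely.
Step 7 — counting 65 days from 8 January 2027 (when the certificate of approval is filed) gives a deadline of 14 March 2027; 10 January 2027 is within that limit.

None — every step was satisfied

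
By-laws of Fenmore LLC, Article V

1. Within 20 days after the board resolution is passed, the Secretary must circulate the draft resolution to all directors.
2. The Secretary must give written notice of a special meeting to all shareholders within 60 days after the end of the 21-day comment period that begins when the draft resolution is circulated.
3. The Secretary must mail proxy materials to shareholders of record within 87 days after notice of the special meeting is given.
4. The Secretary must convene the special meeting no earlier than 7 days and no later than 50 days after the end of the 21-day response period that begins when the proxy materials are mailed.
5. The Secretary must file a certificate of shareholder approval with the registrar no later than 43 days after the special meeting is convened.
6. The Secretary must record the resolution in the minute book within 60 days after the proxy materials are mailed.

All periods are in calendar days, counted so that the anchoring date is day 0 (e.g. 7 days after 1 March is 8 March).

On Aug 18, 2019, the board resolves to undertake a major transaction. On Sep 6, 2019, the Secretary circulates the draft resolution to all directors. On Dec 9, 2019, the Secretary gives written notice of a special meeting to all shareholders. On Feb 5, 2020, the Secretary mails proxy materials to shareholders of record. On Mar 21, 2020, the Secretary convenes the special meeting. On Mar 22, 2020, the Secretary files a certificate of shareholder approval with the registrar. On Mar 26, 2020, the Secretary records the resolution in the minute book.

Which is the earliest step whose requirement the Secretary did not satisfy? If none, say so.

Step 2

Step 1: 20 days after Aug 18, 2019 (when the board resolution is passed) is Sep 7, 2019; completed Sep 6, 2019, before the deadline.
Step 2: 60 days after Sep 27, 2019 (end of the 21-day comment period, which began when the draft resolution is circulated on Sep 6, 2019) is Nov 26, 2019; Dec 9, 2019 misses that deadline by 13 days.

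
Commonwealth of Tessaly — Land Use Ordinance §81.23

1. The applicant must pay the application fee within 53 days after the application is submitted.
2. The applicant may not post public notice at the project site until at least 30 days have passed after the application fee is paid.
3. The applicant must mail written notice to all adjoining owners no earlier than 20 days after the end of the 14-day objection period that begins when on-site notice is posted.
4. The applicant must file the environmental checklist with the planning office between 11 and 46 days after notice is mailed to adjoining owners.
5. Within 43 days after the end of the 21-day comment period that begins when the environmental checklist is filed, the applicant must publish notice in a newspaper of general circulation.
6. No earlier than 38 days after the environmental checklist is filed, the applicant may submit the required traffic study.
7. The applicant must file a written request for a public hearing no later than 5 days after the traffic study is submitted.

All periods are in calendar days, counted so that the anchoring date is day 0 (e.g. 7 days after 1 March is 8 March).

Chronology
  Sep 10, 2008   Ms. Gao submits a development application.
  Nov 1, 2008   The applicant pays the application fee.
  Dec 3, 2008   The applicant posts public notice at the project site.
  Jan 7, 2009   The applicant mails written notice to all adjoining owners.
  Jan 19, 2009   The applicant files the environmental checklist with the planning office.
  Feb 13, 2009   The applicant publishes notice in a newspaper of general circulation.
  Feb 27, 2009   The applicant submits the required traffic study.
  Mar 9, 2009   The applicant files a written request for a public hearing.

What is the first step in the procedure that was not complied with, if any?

Step 7

Step 1 — counting 53 days from Sep 10, 2008 (when the application is submitted) gives a deadline of Nov 2, 2008; Nov 1, 2008 is within that limit.
Step 2 — must wait 30 days from Nov 1, 2008 (when the application fee is paid), so not before Dec 1, 2008; done Dec 3, 2008 — permitted.
Step 3 — must wait 20 days from Dec 17, 2008 (end of the 14-day objection period, which began when on-site notice is posted on Dec 3, 2008), so not before Jan 6, 2009; done Jan 7, 2009 — permitted.
Step 4 — 11 and 46 days from Jan 7, 2009 (when notice is mailed to adjoining owners) are Jan 18, 2009 and Feb 22, 2009 respectively; Jan 19, 2009 falls inside that range.
Step 5 — counting 43 days from Feb 9, 2009 (end of the 21-day comment period, which began when the environmental checklist is filed on Jan 19, 2009) gives a deadline of Mar 24, 2009; done Feb 13, 2009 — timely.
Step 6 — must wait 38 days from Jan 19, 2009 (when the environmental checklist is filed), so not before Feb 26, 2009; done Feb 27, 2009, after the minimum wait.
Step 7 — counting 5 days from Feb 27, 2009 (when the traffic study is submitted) gives a deadline of Mar 4, 2009; not done until Mar 9, 2009, 5 days after the deadline.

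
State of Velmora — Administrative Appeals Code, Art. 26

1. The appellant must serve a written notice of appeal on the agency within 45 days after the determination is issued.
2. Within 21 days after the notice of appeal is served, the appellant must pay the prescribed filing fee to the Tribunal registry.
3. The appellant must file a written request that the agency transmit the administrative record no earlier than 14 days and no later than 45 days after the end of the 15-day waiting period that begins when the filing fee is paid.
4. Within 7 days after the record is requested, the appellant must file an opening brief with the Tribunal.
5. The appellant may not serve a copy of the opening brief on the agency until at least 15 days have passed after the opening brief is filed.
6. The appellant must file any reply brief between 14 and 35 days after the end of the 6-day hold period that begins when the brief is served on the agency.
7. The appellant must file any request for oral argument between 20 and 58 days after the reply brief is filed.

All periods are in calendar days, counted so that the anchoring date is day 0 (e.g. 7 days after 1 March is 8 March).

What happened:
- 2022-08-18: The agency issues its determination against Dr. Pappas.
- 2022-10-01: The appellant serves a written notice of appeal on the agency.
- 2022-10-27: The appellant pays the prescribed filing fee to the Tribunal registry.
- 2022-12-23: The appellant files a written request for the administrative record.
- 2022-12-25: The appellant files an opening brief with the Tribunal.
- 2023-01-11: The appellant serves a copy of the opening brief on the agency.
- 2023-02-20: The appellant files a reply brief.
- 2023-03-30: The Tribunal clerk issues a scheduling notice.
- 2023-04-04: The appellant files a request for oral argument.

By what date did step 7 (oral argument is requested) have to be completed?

2023-04-19

Step 7 runs from 2023-02-20, when the reply brief is filed. The window is 20–58 days after 2023-02-20; it closes on 2023-04-19.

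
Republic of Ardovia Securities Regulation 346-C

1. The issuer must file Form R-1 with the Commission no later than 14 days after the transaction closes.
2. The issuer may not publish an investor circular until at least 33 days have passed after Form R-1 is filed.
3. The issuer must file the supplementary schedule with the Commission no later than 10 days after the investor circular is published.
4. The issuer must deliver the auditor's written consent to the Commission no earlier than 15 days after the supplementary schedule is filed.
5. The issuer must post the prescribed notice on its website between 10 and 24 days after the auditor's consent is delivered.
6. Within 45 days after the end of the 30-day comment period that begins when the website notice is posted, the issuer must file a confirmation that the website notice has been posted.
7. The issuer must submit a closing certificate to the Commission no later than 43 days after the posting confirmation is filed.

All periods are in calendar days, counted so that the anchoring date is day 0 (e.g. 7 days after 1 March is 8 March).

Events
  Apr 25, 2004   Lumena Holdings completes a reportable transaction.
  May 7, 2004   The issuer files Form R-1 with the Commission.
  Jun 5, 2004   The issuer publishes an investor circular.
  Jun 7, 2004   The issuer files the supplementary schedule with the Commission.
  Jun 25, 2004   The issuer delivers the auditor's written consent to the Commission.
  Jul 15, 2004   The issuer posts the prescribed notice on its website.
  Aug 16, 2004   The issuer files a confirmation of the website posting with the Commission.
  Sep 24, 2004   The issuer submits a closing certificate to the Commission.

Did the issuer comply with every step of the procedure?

Step 1: 14 days after Apr 25, 2004 (when the transaction closes) is May 9, 2004; May 7, 2004 is within that limit.
Step 2: the earliest permitted date is 33 days after May 7, 2004 (when Form R-1 is filed), i.e. Jun 9, 2004; done Jun 5, 2004 — 4 days too early.
The procedure was therefore not followed at step 2.

No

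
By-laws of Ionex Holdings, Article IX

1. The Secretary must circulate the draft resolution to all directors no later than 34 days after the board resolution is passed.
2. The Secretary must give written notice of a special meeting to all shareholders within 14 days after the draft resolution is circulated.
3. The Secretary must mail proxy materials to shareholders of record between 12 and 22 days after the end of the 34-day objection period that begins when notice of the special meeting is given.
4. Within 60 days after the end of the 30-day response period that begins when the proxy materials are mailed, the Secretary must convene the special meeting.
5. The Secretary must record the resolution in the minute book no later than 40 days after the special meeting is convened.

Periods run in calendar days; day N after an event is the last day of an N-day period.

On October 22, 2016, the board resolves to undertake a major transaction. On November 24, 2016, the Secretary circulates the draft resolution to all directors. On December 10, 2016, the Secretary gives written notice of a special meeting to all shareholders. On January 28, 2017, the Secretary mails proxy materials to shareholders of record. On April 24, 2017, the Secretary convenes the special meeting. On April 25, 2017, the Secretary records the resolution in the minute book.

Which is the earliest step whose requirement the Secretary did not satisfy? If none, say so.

Step 1 — counting 34 days from October 22, 2016 (when the board resolution is passed) gives a deadline of November 25, 2016; November 24, 2016 is within that limit.
Step 2 — counting 14 days from November 24, 2016 (when the draft resolution is circulated) gives a deadline of December 8, 2016; done December 10, 2016 — 2 days late.

Step 2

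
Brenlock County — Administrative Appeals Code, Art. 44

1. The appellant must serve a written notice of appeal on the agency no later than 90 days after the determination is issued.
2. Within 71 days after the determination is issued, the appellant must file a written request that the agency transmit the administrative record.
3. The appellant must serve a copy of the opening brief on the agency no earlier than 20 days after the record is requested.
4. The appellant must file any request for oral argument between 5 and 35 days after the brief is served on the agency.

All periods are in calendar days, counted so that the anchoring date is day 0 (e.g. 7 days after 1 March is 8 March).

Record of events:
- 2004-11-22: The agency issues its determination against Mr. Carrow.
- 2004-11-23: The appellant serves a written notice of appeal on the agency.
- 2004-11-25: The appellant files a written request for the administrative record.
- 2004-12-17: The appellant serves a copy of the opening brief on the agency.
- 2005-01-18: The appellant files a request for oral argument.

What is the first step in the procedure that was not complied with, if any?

Step 1: 90 days after 2004-11-22 (when the determination is issued) is 2005-02-20; done 2004-11-23 — timely.
Step 2: 71 days after 2004-11-22 (when the determination is issued) is 2005-02-01; 2004-11-25 is within that limit.
Step 3: the earliest permitted date is 20 days after 2004-11-25 (when the record is requested), i.e. 2004-12-15; done 2004-12-17 — permitted.
Step 4: the window is 5–35 days after 2004-12-17 (when the brief is served on the agency), so 2004-12-22 through 2005-01-21; 2005-01-18 falls inside that range.

None — every step was satisfied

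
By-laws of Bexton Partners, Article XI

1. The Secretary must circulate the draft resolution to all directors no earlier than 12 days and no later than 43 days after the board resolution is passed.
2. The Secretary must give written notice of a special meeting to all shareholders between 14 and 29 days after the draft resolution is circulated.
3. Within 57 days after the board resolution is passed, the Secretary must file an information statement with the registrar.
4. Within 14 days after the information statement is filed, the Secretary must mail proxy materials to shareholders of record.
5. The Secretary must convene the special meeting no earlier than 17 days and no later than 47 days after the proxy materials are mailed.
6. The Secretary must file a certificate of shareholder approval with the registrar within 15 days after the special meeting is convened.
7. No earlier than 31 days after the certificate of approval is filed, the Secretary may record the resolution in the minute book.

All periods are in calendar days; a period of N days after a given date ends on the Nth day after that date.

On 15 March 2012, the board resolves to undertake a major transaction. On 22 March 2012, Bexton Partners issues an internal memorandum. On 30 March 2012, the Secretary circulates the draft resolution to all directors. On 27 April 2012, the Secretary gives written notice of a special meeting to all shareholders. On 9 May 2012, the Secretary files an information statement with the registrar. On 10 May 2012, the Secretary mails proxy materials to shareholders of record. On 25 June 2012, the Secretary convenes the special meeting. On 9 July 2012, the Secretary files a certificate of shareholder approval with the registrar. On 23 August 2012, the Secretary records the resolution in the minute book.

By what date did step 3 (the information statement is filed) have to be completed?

11 May 2012

Step 3 runs from 15 March 2012, when the board resolution is passed. 57 days after 15 March 2012 is 11 May 2012.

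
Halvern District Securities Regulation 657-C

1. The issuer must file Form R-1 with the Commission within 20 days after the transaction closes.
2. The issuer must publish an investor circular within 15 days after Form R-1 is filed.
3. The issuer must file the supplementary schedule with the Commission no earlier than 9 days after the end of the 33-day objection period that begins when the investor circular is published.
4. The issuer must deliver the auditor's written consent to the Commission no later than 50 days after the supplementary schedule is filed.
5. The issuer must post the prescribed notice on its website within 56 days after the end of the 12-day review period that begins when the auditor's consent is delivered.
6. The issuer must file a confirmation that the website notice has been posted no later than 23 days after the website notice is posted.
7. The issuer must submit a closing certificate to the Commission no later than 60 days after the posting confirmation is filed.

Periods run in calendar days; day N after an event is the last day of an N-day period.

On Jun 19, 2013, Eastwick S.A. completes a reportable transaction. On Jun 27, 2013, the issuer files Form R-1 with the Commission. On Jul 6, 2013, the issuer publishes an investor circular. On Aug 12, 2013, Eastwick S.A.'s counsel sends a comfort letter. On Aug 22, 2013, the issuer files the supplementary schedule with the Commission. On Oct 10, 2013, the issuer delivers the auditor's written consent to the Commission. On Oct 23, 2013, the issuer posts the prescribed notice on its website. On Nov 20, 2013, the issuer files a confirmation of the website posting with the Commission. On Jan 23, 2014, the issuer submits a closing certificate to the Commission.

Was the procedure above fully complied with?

No

Step 1 — counting 20 days from Jun 19, 2013 (when the transaction closes) gives a deadline of Jul 9, 2013; completed Jun 27, 2013, before the deadline.
Step 2 — counting 15 days from Jun 27, 2013 (when Form R-1 is filed) gives a deadline of Jul 12, 2013; Jul 6, 2013 is within that limit.
Step 3 — must wait 9 days from Aug 8, 2013 (end of the 33-day objection period, which began when the investor circular is published on Jul 6, 2013), so not before Aug 17, 2013; done Aug 22, 2013, after the minimum wait.
Step 4 — counting 50 days from Aug 22, 2013 (when the supplementary schedule is filed) gives a deadline of Oct 11, 2013; completed Oct 10, 2013, before the deadline.
Step 5 — counting 56 days from Oct 22, 2013 (end of the 12-day review period, which began when the auditor's consent is delivered on Oct 10, 2013) gives a deadline of Dec 17, 2013; Oct 23, 2013 is within that limit.
Step 6 — counting 23 days from Oct 23, 2013 (when the website notice is posted) gives a deadline of Nov 15, 2013; Nov 20, 2013 misses that deadline by 5 days.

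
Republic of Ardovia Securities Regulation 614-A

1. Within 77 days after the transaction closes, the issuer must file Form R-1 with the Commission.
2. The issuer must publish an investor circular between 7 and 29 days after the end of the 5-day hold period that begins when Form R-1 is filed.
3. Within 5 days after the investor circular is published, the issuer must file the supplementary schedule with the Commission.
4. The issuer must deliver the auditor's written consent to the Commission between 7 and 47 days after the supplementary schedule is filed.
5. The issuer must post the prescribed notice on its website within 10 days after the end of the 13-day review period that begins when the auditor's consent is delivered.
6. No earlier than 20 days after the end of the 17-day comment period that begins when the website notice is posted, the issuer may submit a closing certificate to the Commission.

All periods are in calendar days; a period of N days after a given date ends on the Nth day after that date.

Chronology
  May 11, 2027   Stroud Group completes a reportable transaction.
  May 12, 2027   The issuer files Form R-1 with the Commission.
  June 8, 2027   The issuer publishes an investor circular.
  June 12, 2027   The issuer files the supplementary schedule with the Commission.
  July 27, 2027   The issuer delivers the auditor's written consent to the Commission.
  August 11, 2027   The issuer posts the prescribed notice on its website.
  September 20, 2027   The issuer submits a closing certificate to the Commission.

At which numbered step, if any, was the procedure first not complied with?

None — every step was satisfied

Step 1: 77 days after May 11, 2027 (when the transaction closes) is July 27, 2027; May 12, 2027 is within that limit.
Step 2: the window is 7–29 days after May 17, 2027 (end of the 5-day hold period, which began when Form R-1 is filed on May 12, 2027), so May 24, 2027 through June 15, 2027; June 8, 2027 falls inside that range.
Step 3: 5 days after June 8, 2027 (when the investor circular is published) is June 13, 2027; done June 12, 2027 — timely.
Step 4: the window is 7–47 days after June 12, 2027 (when the supplementary schedule is filed), so June 19, 2027 through July 29, 2027; July 27, 2027 falls inside that range.
Step 5: 10 days after August 9, 2027 (end of the 13-day review period, which began when the auditor's consent is delivered on July 27, 2027) is August 19, 2027; August 11, 2027 is within that limit.
Step 6: the earliest permitted date is 20 days after August 28, 2027 (end of the 17-day comment period, which began when the website notice is posted on August 11, 2027), i.e. September 17, 2027; done September 20, 2027, after the minimum wait.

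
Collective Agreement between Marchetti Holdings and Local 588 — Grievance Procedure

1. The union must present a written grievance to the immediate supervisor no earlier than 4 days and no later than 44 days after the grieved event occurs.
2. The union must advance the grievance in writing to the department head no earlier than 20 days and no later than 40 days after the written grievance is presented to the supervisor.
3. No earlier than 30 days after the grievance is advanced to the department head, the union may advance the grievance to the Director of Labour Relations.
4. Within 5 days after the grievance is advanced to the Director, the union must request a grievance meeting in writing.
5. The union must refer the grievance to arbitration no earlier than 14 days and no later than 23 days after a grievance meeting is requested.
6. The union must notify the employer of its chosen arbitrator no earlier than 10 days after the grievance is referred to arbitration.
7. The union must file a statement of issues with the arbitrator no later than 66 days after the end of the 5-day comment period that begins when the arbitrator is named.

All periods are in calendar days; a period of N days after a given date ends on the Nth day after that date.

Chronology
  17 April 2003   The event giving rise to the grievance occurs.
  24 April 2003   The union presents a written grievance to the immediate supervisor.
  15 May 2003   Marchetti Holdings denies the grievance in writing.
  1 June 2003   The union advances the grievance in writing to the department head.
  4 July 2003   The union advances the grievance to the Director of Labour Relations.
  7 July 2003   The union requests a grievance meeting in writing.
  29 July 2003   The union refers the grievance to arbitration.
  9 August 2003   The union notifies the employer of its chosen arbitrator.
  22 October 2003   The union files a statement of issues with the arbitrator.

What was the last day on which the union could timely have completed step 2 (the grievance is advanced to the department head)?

3 June 2003

Step 2 runs from 24 April 2003, when the written grievance is presented to the supervisor. The window is 20–40 days after 24 April 2003; it closes on 3 June 2003.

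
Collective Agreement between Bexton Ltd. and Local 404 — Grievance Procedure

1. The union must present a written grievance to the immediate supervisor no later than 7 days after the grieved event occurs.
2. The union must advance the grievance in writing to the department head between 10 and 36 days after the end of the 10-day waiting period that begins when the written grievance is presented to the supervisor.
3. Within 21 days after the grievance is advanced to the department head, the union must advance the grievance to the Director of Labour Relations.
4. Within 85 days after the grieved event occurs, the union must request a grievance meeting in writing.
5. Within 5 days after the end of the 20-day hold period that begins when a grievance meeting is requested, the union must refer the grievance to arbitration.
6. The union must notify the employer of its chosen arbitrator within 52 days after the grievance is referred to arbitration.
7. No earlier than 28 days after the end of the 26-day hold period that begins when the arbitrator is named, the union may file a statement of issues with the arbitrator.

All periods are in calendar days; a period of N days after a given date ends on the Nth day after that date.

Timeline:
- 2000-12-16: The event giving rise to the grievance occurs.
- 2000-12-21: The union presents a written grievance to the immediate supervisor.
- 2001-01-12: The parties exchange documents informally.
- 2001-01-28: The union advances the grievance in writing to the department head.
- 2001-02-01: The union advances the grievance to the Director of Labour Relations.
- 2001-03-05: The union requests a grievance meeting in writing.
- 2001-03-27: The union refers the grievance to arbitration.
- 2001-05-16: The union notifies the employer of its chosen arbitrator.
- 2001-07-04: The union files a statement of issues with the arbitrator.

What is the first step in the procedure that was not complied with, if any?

Step 7

(1) due by 2000-12-16 + 7 days = 2000-12-23; completed 2000-12-21, before the deadline.
(2) the permitted window runs from 2000-12-31 + 10 = 2001-01-10 to 2000-12-31 + 36 = 2001-02-05; 2001-01-28 falls inside that range.
(3) due by 2001-01-28 + 21 days = 2001-02-18; done 2001-02-01 — timely.
(4) due by 2000-12-16 + 85 days = 2001-03-11; done 2001-03-05 — timely.
(5) due by 2001-03-25 + 5 days = 2001-03-30; completed 2001-03-27, before the deadline.
(6) due by 2001-03-27 + 52 days = 2001-05-18; completed 2001-05-16, before the deadline.
(7) permitted from 2001-06-11 + 28 days = 2001-07-09 onward; done 2001-07-04 — 5 days too early.
The analysis stops there.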